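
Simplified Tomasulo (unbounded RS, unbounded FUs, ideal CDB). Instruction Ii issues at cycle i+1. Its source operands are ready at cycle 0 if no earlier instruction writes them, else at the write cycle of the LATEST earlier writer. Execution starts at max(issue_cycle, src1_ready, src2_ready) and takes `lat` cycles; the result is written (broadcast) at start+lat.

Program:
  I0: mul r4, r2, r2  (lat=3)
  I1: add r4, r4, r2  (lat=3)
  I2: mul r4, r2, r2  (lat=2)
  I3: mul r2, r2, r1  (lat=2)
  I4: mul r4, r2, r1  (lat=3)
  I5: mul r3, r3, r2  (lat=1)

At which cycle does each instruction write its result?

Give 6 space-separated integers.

Answer: 4 7 5 6 9 7

Derivation:
I0 mul r4: issue@1 deps=(None,None) exec_start@1 write@4
I1 add r4: issue@2 deps=(0,None) exec_start@4 write@7
I2 mul r4: issue@3 deps=(None,None) exec_start@3 write@5
I3 mul r2: issue@4 deps=(None,None) exec_start@4 write@6
I4 mul r4: issue@5 deps=(3,None) exec_start@6 write@9
I5 mul r3: issue@6 deps=(None,3) exec_start@6 write@7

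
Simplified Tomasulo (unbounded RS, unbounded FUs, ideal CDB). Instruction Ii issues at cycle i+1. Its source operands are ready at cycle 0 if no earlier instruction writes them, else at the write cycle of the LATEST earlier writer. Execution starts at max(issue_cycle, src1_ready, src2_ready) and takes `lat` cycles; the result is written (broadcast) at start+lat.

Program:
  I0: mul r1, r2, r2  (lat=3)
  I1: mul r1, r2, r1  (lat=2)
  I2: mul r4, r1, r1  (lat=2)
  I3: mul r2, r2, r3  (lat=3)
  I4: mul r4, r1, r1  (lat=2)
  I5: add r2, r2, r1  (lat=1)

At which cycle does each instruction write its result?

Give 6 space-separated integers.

I0 mul r1: issue@1 deps=(None,None) exec_start@1 write@4
I1 mul r1: issue@2 deps=(None,0) exec_start@4 write@6
I2 mul r4: issue@3 deps=(1,1) exec_start@6 write@8
I3 mul r2: issue@4 deps=(None,None) exec_start@4 write@7
I4 mul r4: issue@5 deps=(1,1) exec_start@6 write@8
I5 add r2: issue@6 deps=(3,1) exec_start@7 write@8

Answer: 4 6 8 7 8 8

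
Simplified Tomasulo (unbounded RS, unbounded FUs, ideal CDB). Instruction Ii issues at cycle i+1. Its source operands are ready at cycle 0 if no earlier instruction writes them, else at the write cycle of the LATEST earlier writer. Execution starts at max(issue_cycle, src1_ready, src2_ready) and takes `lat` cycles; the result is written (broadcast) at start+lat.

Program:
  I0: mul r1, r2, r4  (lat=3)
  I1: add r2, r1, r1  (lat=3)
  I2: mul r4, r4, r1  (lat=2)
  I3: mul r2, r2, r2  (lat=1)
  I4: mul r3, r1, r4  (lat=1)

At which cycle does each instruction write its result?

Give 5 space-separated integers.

I0 mul r1: issue@1 deps=(None,None) exec_start@1 write@4
I1 add r2: issue@2 deps=(0,0) exec_start@4 write@7
I2 mul r4: issue@3 deps=(None,0) exec_start@4 write@6
I3 mul r2: issue@4 deps=(1,1) exec_start@7 write@8
I4 mul r3: issue@5 deps=(0,2) exec_start@6 write@7

Answer: 4 7 6 8 7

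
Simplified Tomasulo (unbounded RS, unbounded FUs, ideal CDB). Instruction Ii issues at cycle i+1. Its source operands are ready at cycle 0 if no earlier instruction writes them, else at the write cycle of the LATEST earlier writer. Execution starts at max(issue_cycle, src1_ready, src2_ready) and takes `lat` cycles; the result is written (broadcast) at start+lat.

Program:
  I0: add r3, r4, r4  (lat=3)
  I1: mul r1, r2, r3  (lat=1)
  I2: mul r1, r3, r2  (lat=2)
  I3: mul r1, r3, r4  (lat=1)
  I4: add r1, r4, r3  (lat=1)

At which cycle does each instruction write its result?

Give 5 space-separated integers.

Answer: 4 5 6 5 6

Derivation:
I0 add r3: issue@1 deps=(None,None) exec_start@1 write@4
I1 mul r1: issue@2 deps=(None,0) exec_start@4 write@5
I2 mul r1: issue@3 deps=(0,None) exec_start@4 write@6
I3 mul r1: issue@4 deps=(0,None) exec_start@4 write@5
I4 add r1: issue@5 deps=(None,0) exec_start@5 write@6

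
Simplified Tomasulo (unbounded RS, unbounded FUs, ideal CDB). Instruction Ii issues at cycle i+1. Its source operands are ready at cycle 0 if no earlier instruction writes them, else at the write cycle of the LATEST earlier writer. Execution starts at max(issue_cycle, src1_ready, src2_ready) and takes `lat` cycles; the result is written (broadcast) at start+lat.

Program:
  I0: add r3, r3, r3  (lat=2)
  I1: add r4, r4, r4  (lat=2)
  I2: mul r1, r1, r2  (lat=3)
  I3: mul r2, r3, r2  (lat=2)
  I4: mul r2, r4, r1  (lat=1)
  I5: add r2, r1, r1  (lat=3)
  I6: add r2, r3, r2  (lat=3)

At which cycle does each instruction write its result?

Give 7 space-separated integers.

Answer: 3 4 6 6 7 9 12

Derivation:
I0 add r3: issue@1 deps=(None,None) exec_start@1 write@3
I1 add r4: issue@2 deps=(None,None) exec_start@2 write@4
I2 mul r1: issue@3 deps=(None,None) exec_start@3 write@6
I3 mul r2: issue@4 deps=(0,None) exec_start@4 write@6
I4 mul r2: issue@5 deps=(1,2) exec_start@6 write@7
I5 add r2: issue@6 deps=(2,2) exec_start@6 write@9
I6 add r2: issue@7 deps=(0,5) exec_start@9 write@12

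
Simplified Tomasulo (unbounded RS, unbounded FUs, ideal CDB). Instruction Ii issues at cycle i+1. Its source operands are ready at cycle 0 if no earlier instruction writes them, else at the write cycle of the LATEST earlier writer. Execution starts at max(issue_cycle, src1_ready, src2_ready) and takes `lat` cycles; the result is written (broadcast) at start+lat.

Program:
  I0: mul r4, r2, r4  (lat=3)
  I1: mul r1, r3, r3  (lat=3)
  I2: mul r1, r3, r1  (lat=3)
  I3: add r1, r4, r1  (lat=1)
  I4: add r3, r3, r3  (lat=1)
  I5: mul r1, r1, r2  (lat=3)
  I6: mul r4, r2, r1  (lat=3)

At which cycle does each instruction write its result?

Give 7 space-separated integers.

I0 mul r4: issue@1 deps=(None,None) exec_start@1 write@4
I1 mul r1: issue@2 deps=(None,None) exec_start@2 write@5
I2 mul r1: issue@3 deps=(None,1) exec_start@5 write@8
I3 add r1: issue@4 deps=(0,2) exec_start@8 write@9
I4 add r3: issue@5 deps=(None,None) exec_start@5 write@6
I5 mul r1: issue@6 deps=(3,None) exec_start@9 write@12
I6 mul r4: issue@7 deps=(None,5) exec_start@12 write@15

Answer: 4 5 8 9 6 12 15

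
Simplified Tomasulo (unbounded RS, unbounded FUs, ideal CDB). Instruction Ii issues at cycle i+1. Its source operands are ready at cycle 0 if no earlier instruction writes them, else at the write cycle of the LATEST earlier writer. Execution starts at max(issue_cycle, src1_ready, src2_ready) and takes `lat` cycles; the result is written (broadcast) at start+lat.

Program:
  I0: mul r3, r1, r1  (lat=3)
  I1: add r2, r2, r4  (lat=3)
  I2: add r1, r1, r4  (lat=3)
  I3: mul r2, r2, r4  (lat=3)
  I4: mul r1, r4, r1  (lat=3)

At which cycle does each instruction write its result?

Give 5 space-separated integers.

I0 mul r3: issue@1 deps=(None,None) exec_start@1 write@4
I1 add r2: issue@2 deps=(None,None) exec_start@2 write@5
I2 add r1: issue@3 deps=(None,None) exec_start@3 write@6
I3 mul r2: issue@4 deps=(1,None) exec_start@5 write@8
I4 mul r1: issue@5 deps=(None,2) exec_start@6 write@9

Answer: 4 5 6 8 9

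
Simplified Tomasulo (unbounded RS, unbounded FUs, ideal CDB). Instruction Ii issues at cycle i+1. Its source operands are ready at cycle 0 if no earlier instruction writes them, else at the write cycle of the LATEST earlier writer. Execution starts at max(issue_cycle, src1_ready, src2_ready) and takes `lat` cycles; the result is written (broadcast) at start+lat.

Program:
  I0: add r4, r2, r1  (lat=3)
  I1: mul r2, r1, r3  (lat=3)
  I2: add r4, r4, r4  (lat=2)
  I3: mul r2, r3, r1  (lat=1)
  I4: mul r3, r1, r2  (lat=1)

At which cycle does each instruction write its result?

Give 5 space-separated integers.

I0 add r4: issue@1 deps=(None,None) exec_start@1 write@4
I1 mul r2: issue@2 deps=(None,None) exec_start@2 write@5
I2 add r4: issue@3 deps=(0,0) exec_start@4 write@6
I3 mul r2: issue@4 deps=(None,None) exec_start@4 write@5
I4 mul r3: issue@5 deps=(None,3) exec_start@5 write@6

Answer: 4 5 6 5 6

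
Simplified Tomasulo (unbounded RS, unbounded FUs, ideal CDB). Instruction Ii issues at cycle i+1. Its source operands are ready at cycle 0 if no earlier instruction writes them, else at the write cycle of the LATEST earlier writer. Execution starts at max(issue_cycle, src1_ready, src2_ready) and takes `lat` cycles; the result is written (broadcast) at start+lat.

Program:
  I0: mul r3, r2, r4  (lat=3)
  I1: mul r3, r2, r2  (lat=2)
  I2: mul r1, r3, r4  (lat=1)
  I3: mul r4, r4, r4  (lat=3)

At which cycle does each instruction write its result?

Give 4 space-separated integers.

Answer: 4 4 5 7

Derivation:
I0 mul r3: issue@1 deps=(None,None) exec_start@1 write@4
I1 mul r3: issue@2 deps=(None,None) exec_start@2 write@4
I2 mul r1: issue@3 deps=(1,None) exec_start@4 write@5
I3 mul r4: issue@4 deps=(None,None) exec_start@4 write@7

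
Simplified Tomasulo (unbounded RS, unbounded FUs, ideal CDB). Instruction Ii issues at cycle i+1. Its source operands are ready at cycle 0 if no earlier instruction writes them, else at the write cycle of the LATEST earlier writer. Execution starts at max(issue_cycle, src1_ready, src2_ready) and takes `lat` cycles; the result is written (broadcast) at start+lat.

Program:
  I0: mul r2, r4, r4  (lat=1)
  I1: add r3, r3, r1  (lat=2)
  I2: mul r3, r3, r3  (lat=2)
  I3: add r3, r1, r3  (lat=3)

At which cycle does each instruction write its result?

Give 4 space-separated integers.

I0 mul r2: issue@1 deps=(None,None) exec_start@1 write@2
I1 add r3: issue@2 deps=(None,None) exec_start@2 write@4
I2 mul r3: issue@3 deps=(1,1) exec_start@4 write@6
I3 add r3: issue@4 deps=(None,2) exec_start@6 write@9

Answer: 2 4 6 9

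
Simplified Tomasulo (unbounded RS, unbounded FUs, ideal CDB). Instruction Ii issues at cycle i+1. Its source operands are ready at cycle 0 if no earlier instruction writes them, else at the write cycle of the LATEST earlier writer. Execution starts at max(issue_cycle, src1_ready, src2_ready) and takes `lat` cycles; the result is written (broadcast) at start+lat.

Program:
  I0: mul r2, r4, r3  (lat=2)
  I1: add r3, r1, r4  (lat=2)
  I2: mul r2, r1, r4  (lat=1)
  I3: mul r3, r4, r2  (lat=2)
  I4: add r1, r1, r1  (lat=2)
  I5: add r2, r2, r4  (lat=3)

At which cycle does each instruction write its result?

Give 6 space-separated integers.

Answer: 3 4 4 6 7 9

Derivation:
I0 mul r2: issue@1 deps=(None,None) exec_start@1 write@3
I1 add r3: issue@2 deps=(None,None) exec_start@2 write@4
I2 mul r2: issue@3 deps=(None,None) exec_start@3 write@4
I3 mul r3: issue@4 deps=(None,2) exec_start@4 write@6
I4 add r1: issue@5 deps=(None,None) exec_start@5 write@7
I5 add r2: issue@6 deps=(2,None) exec_start@6 write@9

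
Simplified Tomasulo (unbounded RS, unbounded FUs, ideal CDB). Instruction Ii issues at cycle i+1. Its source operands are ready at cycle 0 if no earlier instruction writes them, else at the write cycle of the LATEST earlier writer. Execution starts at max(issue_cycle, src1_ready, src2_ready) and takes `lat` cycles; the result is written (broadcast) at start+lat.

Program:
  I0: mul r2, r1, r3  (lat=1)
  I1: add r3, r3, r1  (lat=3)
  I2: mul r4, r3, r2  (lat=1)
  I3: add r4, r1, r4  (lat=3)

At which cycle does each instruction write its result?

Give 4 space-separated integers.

Answer: 2 5 6 9

Derivation:
I0 mul r2: issue@1 deps=(None,None) exec_start@1 write@2
I1 add r3: issue@2 deps=(None,None) exec_start@2 write@5
I2 mul r4: issue@3 deps=(1,0) exec_start@5 write@6
I3 add r4: issue@4 deps=(None,2) exec_start@6 write@9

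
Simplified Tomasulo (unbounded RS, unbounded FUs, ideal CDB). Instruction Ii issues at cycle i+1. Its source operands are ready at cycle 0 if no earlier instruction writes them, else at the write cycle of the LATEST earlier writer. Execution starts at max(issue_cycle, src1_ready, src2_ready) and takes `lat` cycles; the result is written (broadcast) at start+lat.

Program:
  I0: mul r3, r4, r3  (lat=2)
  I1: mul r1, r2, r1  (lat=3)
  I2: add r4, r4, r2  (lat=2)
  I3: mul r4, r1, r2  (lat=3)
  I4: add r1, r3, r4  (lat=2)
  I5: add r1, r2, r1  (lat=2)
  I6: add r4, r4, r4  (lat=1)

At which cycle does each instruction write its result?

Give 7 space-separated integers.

Answer: 3 5 5 8 10 12 9

Derivation:
I0 mul r3: issue@1 deps=(None,None) exec_start@1 write@3
I1 mul r1: issue@2 deps=(None,None) exec_start@2 write@5
I2 add r4: issue@3 deps=(None,None) exec_start@3 write@5
I3 mul r4: issue@4 deps=(1,None) exec_start@5 write@8
I4 add r1: issue@5 deps=(0,3) exec_start@8 write@10
I5 add r1: issue@6 deps=(None,4) exec_start@10 write@12
I6 add r4: issue@7 deps=(3,3) exec_start@8 write@9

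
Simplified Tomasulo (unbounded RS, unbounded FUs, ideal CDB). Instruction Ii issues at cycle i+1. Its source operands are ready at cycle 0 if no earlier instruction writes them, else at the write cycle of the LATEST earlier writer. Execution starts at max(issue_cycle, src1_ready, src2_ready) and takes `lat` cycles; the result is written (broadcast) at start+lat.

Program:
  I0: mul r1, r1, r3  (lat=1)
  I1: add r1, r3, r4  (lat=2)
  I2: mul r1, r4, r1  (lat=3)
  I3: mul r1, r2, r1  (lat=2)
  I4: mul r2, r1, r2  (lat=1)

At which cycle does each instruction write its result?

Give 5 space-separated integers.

I0 mul r1: issue@1 deps=(None,None) exec_start@1 write@2
I1 add r1: issue@2 deps=(None,None) exec_start@2 write@4
I2 mul r1: issue@3 deps=(None,1) exec_start@4 write@7
I3 mul r1: issue@4 deps=(None,2) exec_start@7 write@9
I4 mul r2: issue@5 deps=(3,None) exec_start@9 write@10

Answer: 2 4 7 9 10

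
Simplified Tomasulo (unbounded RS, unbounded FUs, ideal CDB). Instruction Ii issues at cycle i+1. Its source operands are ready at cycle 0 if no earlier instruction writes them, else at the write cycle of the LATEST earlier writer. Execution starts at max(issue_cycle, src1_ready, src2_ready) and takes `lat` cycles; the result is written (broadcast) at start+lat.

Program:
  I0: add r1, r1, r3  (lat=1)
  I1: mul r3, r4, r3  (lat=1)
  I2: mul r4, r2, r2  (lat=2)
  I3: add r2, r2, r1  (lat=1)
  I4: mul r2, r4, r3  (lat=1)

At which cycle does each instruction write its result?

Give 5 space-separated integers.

Answer: 2 3 5 5 6

Derivation:
I0 add r1: issue@1 deps=(None,None) exec_start@1 write@2
I1 mul r3: issue@2 deps=(None,None) exec_start@2 write@3
I2 mul r4: issue@3 deps=(None,None) exec_start@3 write@5
I3 add r2: issue@4 deps=(None,0) exec_start@4 write@5
I4 mul r2: issue@5 deps=(2,1) exec_start@5 write@6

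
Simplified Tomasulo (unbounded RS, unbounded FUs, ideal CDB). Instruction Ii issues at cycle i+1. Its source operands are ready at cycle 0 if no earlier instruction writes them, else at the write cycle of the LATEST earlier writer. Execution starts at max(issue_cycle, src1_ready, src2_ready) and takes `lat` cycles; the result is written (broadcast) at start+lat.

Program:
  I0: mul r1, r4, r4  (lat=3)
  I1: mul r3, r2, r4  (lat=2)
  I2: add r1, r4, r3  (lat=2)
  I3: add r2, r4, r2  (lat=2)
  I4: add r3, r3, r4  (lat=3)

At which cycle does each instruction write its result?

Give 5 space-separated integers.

Answer: 4 4 6 6 8

Derivation:
I0 mul r1: issue@1 deps=(None,None) exec_start@1 write@4
I1 mul r3: issue@2 deps=(None,None) exec_start@2 write@4
I2 add r1: issue@3 deps=(None,1) exec_start@4 write@6
I3 add r2: issue@4 deps=(None,None) exec_start@4 write@6
I4 add r3: issue@5 deps=(1,None) exec_start@5 write@8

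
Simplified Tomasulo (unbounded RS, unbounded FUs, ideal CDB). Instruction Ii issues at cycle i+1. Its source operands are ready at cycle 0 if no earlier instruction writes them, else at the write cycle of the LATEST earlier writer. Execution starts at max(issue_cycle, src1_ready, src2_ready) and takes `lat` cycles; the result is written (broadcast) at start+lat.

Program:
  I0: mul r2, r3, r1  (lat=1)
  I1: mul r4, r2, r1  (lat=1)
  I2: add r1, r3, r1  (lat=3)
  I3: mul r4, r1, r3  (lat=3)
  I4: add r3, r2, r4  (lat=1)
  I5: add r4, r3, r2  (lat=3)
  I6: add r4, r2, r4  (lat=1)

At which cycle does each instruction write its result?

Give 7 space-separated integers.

Answer: 2 3 6 9 10 13 14

Derivation:
I0 mul r2: issue@1 deps=(None,None) exec_start@1 write@2
I1 mul r4: issue@2 deps=(0,None) exec_start@2 write@3
I2 add r1: issue@3 deps=(None,None) exec_start@3 write@6
I3 mul r4: issue@4 deps=(2,None) exec_start@6 write@9
I4 add r3: issue@5 deps=(0,3) exec_start@9 write@10
I5 add r4: issue@6 deps=(4,0) exec_start@10 write@13
I6 add r4: issue@7 deps=(0,5) exec_start@13 write@14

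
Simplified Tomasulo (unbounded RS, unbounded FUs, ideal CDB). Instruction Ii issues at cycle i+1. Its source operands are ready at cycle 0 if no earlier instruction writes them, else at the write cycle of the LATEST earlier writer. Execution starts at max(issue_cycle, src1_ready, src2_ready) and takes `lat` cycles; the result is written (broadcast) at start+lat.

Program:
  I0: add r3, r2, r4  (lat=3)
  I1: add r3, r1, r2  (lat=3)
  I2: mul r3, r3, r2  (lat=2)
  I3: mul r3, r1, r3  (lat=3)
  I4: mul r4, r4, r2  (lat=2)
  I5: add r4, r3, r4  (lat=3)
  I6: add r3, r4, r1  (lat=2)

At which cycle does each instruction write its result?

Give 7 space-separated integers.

I0 add r3: issue@1 deps=(None,None) exec_start@1 write@4
I1 add r3: issue@2 deps=(None,None) exec_start@2 write@5
I2 mul r3: issue@3 deps=(1,None) exec_start@5 write@7
I3 mul r3: issue@4 deps=(None,2) exec_start@7 write@10
I4 mul r4: issue@5 deps=(None,None) exec_start@5 write@7
I5 add r4: issue@6 deps=(3,4) exec_start@10 write@13
I6 add r3: issue@7 deps=(5,None) exec_start@13 write@15

Answer: 4 5 7 10 7 13 15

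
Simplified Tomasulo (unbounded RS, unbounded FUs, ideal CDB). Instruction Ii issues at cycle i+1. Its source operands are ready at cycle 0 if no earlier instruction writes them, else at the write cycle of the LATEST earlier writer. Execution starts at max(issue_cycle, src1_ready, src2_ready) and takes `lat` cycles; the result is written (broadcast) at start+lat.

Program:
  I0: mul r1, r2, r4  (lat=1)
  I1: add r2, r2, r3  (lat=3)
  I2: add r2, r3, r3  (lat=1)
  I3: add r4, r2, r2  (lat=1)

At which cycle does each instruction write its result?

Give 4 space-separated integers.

Answer: 2 5 4 5

Derivation:
I0 mul r1: issue@1 deps=(None,None) exec_start@1 write@2
I1 add r2: issue@2 deps=(None,None) exec_start@2 write@5
I2 add r2: issue@3 deps=(None,None) exec_start@3 write@4
I3 add r4: issue@4 deps=(2,2) exec_start@4 write@5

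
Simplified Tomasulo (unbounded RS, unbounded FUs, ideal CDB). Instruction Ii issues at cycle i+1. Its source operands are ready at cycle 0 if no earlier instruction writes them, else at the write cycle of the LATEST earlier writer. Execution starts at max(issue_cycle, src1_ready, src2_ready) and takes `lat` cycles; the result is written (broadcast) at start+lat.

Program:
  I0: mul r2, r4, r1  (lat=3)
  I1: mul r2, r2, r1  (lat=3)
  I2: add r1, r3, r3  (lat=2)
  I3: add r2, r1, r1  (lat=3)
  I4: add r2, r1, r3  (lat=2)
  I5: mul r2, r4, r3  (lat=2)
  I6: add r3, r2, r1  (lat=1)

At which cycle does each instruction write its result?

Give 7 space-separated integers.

I0 mul r2: issue@1 deps=(None,None) exec_start@1 write@4
I1 mul r2: issue@2 deps=(0,None) exec_start@4 write@7
I2 add r1: issue@3 deps=(None,None) exec_start@3 write@5
I3 add r2: issue@4 deps=(2,2) exec_start@5 write@8
I4 add r2: issue@5 deps=(2,None) exec_start@5 write@7
I5 mul r2: issue@6 deps=(None,None) exec_start@6 write@8
I6 add r3: issue@7 deps=(5,2) exec_start@8 write@9

Answer: 4 7 5 8 7 8 9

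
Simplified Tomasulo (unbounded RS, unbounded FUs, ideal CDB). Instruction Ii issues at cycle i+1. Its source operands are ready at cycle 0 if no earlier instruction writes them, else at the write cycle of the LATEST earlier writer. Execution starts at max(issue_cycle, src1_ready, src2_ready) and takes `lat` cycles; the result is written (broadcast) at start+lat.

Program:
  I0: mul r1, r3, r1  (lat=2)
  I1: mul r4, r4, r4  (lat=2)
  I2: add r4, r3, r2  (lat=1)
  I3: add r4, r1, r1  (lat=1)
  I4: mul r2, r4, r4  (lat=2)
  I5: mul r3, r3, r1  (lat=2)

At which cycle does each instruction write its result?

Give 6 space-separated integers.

I0 mul r1: issue@1 deps=(None,None) exec_start@1 write@3
I1 mul r4: issue@2 deps=(None,None) exec_start@2 write@4
I2 add r4: issue@3 deps=(None,None) exec_start@3 write@4
I3 add r4: issue@4 deps=(0,0) exec_start@4 write@5
I4 mul r2: issue@5 deps=(3,3) exec_start@5 write@7
I5 mul r3: issue@6 deps=(None,0) exec_start@6 write@8

Answer: 3 4 4 5 7 8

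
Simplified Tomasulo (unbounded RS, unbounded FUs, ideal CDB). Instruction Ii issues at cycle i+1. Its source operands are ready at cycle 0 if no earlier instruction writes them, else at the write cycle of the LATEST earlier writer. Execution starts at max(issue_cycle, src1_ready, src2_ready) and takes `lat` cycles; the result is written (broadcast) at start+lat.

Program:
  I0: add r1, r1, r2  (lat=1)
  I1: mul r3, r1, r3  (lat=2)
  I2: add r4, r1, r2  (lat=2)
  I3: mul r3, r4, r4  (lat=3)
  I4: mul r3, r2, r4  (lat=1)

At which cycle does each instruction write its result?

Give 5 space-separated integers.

I0 add r1: issue@1 deps=(None,None) exec_start@1 write@2
I1 mul r3: issue@2 deps=(0,None) exec_start@2 write@4
I2 add r4: issue@3 deps=(0,None) exec_start@3 write@5
I3 mul r3: issue@4 deps=(2,2) exec_start@5 write@8
I4 mul r3: issue@5 deps=(None,2) exec_start@5 write@6

Answer: 2 4 5 8 6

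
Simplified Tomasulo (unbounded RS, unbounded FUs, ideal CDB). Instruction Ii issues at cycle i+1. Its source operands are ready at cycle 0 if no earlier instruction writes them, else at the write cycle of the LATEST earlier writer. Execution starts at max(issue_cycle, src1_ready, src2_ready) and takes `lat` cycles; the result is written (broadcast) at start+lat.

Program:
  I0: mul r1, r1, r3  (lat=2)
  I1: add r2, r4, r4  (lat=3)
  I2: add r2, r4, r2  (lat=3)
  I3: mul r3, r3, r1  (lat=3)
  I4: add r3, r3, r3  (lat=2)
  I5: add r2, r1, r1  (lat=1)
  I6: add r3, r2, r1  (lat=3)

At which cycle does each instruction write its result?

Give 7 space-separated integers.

Answer: 3 5 8 7 9 7 10

Derivation:
I0 mul r1: issue@1 deps=(None,None) exec_start@1 write@3
I1 add r2: issue@2 deps=(None,None) exec_start@2 write@5
I2 add r2: issue@3 deps=(None,1) exec_start@5 write@8
I3 mul r3: issue@4 deps=(None,0) exec_start@4 write@7
I4 add r3: issue@5 deps=(3,3) exec_start@7 write@9
I5 add r2: issue@6 deps=(0,0) exec_start@6 write@7
I6 add r3: issue@7 deps=(5,0) exec_start@7 write@10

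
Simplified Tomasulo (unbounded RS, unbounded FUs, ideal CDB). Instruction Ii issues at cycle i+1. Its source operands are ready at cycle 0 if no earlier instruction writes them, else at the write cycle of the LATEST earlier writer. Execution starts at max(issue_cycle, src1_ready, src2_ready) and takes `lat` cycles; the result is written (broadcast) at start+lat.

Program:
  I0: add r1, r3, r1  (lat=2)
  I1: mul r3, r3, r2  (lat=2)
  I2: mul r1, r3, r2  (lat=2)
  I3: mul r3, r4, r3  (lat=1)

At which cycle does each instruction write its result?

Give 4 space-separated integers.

Answer: 3 4 6 5

Derivation:
I0 add r1: issue@1 deps=(None,None) exec_start@1 write@3
I1 mul r3: issue@2 deps=(None,None) exec_start@2 write@4
I2 mul r1: issue@3 deps=(1,None) exec_start@4 write@6
I3 mul r3: issue@4 deps=(None,1) exec_start@4 write@5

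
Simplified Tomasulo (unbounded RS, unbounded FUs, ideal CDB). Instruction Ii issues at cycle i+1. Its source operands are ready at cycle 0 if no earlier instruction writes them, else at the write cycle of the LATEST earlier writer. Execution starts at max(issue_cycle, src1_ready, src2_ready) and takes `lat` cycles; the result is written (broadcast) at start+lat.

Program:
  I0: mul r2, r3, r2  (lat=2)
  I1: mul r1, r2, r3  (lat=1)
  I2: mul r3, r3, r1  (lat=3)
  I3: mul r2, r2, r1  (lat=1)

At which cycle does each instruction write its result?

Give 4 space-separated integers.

I0 mul r2: issue@1 deps=(None,None) exec_start@1 write@3
I1 mul r1: issue@2 deps=(0,None) exec_start@3 write@4
I2 mul r3: issue@3 deps=(None,1) exec_start@4 write@7
I3 mul r2: issue@4 deps=(0,1) exec_start@4 write@5

Answer: 3 4 7 5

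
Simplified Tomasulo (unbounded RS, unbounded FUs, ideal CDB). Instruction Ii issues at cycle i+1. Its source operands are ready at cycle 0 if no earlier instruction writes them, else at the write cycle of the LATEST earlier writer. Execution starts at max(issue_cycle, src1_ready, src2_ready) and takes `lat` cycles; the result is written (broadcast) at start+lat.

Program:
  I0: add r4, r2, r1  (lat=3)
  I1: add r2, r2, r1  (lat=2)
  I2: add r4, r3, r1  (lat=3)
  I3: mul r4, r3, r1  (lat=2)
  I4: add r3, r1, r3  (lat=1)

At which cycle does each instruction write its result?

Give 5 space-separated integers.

I0 add r4: issue@1 deps=(None,None) exec_start@1 write@4
I1 add r2: issue@2 deps=(None,None) exec_start@2 write@4
I2 add r4: issue@3 deps=(None,None) exec_start@3 write@6
I3 mul r4: issue@4 deps=(None,None) exec_start@4 write@6
I4 add r3: issue@5 deps=(None,None) exec_start@5 write@6

Answer: 4 4 6 6 6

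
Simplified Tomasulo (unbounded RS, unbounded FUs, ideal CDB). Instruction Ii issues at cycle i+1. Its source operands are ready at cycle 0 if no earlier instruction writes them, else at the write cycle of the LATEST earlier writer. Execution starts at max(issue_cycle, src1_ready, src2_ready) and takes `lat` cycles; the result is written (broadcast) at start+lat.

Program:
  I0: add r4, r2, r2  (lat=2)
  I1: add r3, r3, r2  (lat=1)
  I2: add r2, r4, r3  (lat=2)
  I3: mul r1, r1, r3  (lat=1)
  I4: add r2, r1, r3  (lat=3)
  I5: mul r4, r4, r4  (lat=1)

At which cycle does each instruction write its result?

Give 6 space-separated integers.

Answer: 3 3 5 5 8 7

Derivation:
I0 add r4: issue@1 deps=(None,None) exec_start@1 write@3
I1 add r3: issue@2 deps=(None,None) exec_start@2 write@3
I2 add r2: issue@3 deps=(0,1) exec_start@3 write@5
I3 mul r1: issue@4 deps=(None,1) exec_start@4 write@5
I4 add r2: issue@5 deps=(3,1) exec_start@5 write@8
I5 mul r4: issue@6 deps=(0,0) exec_start@6 write@7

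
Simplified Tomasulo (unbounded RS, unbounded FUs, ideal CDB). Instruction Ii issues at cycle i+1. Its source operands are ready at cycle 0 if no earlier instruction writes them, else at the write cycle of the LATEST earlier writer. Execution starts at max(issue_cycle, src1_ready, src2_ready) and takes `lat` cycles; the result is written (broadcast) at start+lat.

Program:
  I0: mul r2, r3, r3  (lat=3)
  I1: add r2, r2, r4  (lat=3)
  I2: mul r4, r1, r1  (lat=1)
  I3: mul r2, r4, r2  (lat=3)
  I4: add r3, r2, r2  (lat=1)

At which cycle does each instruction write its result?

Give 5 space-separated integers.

Answer: 4 7 4 10 11

Derivation:
I0 mul r2: issue@1 deps=(None,None) exec_start@1 write@4
I1 add r2: issue@2 deps=(0,None) exec_start@4 write@7
I2 mul r4: issue@3 deps=(None,None) exec_start@3 write@4
I3 mul r2: issue@4 deps=(2,1) exec_start@7 write@10
I4 add r3: issue@5 deps=(3,3) exec_start@10 write@11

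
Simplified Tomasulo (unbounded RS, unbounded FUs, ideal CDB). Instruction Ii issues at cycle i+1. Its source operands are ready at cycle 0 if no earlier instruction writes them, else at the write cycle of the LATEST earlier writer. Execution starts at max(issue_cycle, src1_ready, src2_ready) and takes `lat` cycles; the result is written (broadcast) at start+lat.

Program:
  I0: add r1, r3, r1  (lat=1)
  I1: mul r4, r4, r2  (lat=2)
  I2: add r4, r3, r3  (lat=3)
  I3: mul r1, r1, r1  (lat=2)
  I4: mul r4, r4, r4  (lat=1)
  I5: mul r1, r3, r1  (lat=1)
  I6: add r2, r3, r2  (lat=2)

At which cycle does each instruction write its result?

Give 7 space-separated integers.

I0 add r1: issue@1 deps=(None,None) exec_start@1 write@2
I1 mul r4: issue@2 deps=(None,None) exec_start@2 write@4
I2 add r4: issue@3 deps=(None,None) exec_start@3 write@6
I3 mul r1: issue@4 deps=(0,0) exec_start@4 write@6
I4 mul r4: issue@5 deps=(2,2) exec_start@6 write@7
I5 mul r1: issue@6 deps=(None,3) exec_start@6 write@7
I6 add r2: issue@7 deps=(None,None) exec_start@7 write@9

Answer: 2 4 6 6 7 7 9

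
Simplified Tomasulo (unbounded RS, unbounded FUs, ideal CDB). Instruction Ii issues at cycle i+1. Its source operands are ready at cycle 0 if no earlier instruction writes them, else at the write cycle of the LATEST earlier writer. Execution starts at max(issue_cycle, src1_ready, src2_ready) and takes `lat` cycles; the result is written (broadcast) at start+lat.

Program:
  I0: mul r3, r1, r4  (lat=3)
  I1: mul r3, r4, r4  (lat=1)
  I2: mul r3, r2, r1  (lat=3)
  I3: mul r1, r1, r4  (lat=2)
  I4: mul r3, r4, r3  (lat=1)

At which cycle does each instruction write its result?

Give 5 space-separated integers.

Answer: 4 3 6 6 7

Derivation:
I0 mul r3: issue@1 deps=(None,None) exec_start@1 write@4
I1 mul r3: issue@2 deps=(None,None) exec_start@2 write@3
I2 mul r3: issue@3 deps=(None,None) exec_start@3 write@6
I3 mul r1: issue@4 deps=(None,None) exec_start@4 write@6
I4 mul r3: issue@5 deps=(None,2) exec_start@6 write@7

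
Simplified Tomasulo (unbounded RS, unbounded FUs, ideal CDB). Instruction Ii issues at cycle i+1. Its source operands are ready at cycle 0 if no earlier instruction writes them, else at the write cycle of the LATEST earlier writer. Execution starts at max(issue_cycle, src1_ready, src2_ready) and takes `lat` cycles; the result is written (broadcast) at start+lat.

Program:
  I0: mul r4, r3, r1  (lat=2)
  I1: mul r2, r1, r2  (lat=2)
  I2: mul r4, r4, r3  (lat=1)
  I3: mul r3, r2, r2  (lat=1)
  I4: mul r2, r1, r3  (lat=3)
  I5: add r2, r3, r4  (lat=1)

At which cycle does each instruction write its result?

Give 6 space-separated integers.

I0 mul r4: issue@1 deps=(None,None) exec_start@1 write@3
I1 mul r2: issue@2 deps=(None,None) exec_start@2 write@4
I2 mul r4: issue@3 deps=(0,None) exec_start@3 write@4
I3 mul r3: issue@4 deps=(1,1) exec_start@4 write@5
I4 mul r2: issue@5 deps=(None,3) exec_start@5 write@8
I5 add r2: issue@6 deps=(3,2) exec_start@6 write@7

Answer: 3 4 4 5 8 7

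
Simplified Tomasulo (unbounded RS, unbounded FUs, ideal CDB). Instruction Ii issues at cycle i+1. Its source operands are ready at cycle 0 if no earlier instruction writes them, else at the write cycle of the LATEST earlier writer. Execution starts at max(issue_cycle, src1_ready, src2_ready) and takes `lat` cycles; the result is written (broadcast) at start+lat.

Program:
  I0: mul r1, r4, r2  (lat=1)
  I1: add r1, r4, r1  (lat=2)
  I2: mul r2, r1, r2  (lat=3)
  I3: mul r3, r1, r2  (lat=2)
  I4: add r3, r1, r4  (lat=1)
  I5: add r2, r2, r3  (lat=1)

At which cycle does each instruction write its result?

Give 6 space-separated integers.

Answer: 2 4 7 9 6 8

Derivation:
I0 mul r1: issue@1 deps=(None,None) exec_start@1 write@2
I1 add r1: issue@2 deps=(None,0) exec_start@2 write@4
I2 mul r2: issue@3 deps=(1,None) exec_start@4 write@7
I3 mul r3: issue@4 deps=(1,2) exec_start@7 write@9
I4 add r3: issue@5 deps=(1,None) exec_start@5 write@6
I5 add r2: issue@6 deps=(2,4) exec_start@7 write@8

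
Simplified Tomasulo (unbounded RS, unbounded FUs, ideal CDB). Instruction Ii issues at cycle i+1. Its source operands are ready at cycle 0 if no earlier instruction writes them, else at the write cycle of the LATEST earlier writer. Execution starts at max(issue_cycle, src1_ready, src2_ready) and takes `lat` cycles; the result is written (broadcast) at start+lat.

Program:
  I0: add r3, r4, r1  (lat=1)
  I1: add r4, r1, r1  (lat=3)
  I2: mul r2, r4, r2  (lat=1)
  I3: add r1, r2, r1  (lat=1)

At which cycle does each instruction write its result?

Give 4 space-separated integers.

Answer: 2 5 6 7

Derivation:
I0 add r3: issue@1 deps=(None,None) exec_start@1 write@2
I1 add r4: issue@2 deps=(None,None) exec_start@2 write@5
I2 mul r2: issue@3 deps=(1,None) exec_start@5 write@6
I3 add r1: issue@4 deps=(2,None) exec_start@6 write@7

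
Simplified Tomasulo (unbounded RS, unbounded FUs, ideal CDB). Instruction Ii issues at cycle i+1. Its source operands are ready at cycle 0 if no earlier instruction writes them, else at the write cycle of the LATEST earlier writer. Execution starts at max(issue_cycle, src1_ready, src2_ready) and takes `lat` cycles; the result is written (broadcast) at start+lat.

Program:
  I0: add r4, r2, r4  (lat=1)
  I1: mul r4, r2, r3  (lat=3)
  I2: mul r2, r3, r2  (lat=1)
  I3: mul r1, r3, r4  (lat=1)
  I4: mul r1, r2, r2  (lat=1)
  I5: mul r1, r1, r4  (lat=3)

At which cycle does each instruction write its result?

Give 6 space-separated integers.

I0 add r4: issue@1 deps=(None,None) exec_start@1 write@2
I1 mul r4: issue@2 deps=(None,None) exec_start@2 write@5
I2 mul r2: issue@3 deps=(None,None) exec_start@3 write@4
I3 mul r1: issue@4 deps=(None,1) exec_start@5 write@6
I4 mul r1: issue@5 deps=(2,2) exec_start@5 write@6
I5 mul r1: issue@6 deps=(4,1) exec_start@6 write@9

Answer: 2 5 4 6 6 9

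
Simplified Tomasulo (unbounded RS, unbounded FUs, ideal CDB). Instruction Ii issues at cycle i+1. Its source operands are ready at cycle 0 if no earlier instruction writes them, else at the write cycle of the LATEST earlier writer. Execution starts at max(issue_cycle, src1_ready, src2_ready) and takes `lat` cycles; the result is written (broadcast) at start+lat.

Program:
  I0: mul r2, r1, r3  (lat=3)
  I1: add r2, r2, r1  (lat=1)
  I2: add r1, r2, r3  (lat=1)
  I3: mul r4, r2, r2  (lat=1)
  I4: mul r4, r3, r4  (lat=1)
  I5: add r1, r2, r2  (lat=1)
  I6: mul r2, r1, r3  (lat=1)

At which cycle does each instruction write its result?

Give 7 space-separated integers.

Answer: 4 5 6 6 7 7 8

Derivation:
I0 mul r2: issue@1 deps=(None,None) exec_start@1 write@4
I1 add r2: issue@2 deps=(0,None) exec_start@4 write@5
I2 add r1: issue@3 deps=(1,None) exec_start@5 write@6
I3 mul r4: issue@4 deps=(1,1) exec_start@5 write@6
I4 mul r4: issue@5 deps=(None,3) exec_start@6 write@7
I5 add r1: issue@6 deps=(1,1) exec_start@6 write@7
I6 mul r2: issue@7 deps=(5,None) exec_start@7 write@8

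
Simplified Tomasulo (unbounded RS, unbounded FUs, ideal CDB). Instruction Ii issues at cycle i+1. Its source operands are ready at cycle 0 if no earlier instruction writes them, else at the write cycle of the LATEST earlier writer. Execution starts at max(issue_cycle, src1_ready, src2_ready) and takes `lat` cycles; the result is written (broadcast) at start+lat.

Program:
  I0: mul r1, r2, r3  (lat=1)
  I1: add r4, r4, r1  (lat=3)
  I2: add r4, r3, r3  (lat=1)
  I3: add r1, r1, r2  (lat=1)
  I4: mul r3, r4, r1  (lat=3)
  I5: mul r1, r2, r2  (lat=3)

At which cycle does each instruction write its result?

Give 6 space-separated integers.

Answer: 2 5 4 5 8 9

Derivation:
I0 mul r1: issue@1 deps=(None,None) exec_start@1 write@2
I1 add r4: issue@2 deps=(None,0) exec_start@2 write@5
I2 add r4: issue@3 deps=(None,None) exec_start@3 write@4
I3 add r1: issue@4 deps=(0,None) exec_start@4 write@5
I4 mul r3: issue@5 deps=(2,3) exec_start@5 write@8
I5 mul r1: issue@6 deps=(None,None) exec_start@6 write@9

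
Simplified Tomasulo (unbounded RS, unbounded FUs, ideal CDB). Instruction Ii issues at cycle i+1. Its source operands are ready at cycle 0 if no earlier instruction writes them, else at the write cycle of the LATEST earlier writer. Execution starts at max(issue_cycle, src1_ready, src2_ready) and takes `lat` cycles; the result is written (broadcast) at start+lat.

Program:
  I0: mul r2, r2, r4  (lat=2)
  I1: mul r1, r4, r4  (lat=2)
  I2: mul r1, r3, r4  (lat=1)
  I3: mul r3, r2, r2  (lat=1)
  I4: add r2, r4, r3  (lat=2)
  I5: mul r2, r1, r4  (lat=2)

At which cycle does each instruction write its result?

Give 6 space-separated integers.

I0 mul r2: issue@1 deps=(None,None) exec_start@1 write@3
I1 mul r1: issue@2 deps=(None,None) exec_start@2 write@4
I2 mul r1: issue@3 deps=(None,None) exec_start@3 write@4
I3 mul r3: issue@4 deps=(0,0) exec_start@4 write@5
I4 add r2: issue@5 deps=(None,3) exec_start@5 write@7
I5 mul r2: issue@6 deps=(2,None) exec_start@6 write@8

Answer: 3 4 4 5 7 8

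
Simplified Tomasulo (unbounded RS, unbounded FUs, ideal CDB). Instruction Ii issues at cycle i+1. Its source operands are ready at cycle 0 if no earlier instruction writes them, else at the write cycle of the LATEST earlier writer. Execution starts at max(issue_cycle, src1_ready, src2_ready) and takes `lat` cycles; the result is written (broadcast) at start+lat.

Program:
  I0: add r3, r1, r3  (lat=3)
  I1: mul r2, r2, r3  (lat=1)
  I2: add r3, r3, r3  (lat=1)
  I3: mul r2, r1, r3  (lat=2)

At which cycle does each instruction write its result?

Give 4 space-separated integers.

Answer: 4 5 5 7

Derivation:
I0 add r3: issue@1 deps=(None,None) exec_start@1 write@4
I1 mul r2: issue@2 deps=(None,0) exec_start@4 write@5
I2 add r3: issue@3 deps=(0,0) exec_start@4 write@5
I3 mul r2: issue@4 deps=(None,2) exec_start@5 write@7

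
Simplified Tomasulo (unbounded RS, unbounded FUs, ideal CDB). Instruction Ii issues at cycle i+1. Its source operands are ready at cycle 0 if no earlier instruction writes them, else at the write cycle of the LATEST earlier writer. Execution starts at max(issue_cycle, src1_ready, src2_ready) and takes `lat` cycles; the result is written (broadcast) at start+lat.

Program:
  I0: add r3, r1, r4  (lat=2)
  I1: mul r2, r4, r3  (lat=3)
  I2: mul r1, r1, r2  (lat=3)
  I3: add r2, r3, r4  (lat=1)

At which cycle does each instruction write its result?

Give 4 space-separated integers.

I0 add r3: issue@1 deps=(None,None) exec_start@1 write@3
I1 mul r2: issue@2 deps=(None,0) exec_start@3 write@6
I2 mul r1: issue@3 deps=(None,1) exec_start@6 write@9
I3 add r2: issue@4 deps=(0,None) exec_start@4 write@5

Answer: 3 6 9 5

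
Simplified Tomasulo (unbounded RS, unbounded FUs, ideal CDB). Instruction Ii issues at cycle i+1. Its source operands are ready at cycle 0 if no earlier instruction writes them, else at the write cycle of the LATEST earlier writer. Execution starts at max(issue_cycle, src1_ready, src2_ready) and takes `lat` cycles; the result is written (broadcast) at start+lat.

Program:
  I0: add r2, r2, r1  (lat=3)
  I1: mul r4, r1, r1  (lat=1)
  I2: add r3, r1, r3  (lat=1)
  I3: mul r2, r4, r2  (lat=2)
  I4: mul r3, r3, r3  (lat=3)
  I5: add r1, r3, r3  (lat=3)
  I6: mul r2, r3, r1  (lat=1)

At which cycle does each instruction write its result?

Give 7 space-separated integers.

I0 add r2: issue@1 deps=(None,None) exec_start@1 write@4
I1 mul r4: issue@2 deps=(None,None) exec_start@2 write@3
I2 add r3: issue@3 deps=(None,None) exec_start@3 write@4
I3 mul r2: issue@4 deps=(1,0) exec_start@4 write@6
I4 mul r3: issue@5 deps=(2,2) exec_start@5 write@8
I5 add r1: issue@6 deps=(4,4) exec_start@8 write@11
I6 mul r2: issue@7 deps=(4,5) exec_start@11 write@12

Answer: 4 3 4 6 8 11 12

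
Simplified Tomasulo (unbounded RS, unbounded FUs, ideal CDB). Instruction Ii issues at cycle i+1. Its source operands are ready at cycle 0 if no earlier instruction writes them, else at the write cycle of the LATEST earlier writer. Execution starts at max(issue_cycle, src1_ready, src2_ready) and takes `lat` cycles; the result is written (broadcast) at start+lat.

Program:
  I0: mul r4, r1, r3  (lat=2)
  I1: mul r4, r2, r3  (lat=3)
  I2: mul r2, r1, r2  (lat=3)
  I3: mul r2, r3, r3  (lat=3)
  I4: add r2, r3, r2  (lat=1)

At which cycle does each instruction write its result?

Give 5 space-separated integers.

Answer: 3 5 6 7 8

Derivation:
I0 mul r4: issue@1 deps=(None,None) exec_start@1 write@3
I1 mul r4: issue@2 deps=(None,None) exec_start@2 write@5
I2 mul r2: issue@3 deps=(None,None) exec_start@3 write@6
I3 mul r2: issue@4 deps=(None,None) exec_start@4 write@7
I4 add r2: issue@5 deps=(None,3) exec_start@7 write@8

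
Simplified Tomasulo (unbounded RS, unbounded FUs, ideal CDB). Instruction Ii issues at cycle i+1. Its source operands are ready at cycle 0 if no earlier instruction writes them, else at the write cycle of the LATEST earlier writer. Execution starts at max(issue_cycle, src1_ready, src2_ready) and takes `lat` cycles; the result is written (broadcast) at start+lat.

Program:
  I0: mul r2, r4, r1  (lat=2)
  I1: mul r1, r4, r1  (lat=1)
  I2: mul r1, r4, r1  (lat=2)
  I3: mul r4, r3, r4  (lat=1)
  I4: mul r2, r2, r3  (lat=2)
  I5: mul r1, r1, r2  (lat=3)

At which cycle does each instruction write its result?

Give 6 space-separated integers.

I0 mul r2: issue@1 deps=(None,None) exec_start@1 write@3
I1 mul r1: issue@2 deps=(None,None) exec_start@2 write@3
I2 mul r1: issue@3 deps=(None,1) exec_start@3 write@5
I3 mul r4: issue@4 deps=(None,None) exec_start@4 write@5
I4 mul r2: issue@5 deps=(0,None) exec_start@5 write@7
I5 mul r1: issue@6 deps=(2,4) exec_start@7 write@10

Answer: 3 3 5 5 7 10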